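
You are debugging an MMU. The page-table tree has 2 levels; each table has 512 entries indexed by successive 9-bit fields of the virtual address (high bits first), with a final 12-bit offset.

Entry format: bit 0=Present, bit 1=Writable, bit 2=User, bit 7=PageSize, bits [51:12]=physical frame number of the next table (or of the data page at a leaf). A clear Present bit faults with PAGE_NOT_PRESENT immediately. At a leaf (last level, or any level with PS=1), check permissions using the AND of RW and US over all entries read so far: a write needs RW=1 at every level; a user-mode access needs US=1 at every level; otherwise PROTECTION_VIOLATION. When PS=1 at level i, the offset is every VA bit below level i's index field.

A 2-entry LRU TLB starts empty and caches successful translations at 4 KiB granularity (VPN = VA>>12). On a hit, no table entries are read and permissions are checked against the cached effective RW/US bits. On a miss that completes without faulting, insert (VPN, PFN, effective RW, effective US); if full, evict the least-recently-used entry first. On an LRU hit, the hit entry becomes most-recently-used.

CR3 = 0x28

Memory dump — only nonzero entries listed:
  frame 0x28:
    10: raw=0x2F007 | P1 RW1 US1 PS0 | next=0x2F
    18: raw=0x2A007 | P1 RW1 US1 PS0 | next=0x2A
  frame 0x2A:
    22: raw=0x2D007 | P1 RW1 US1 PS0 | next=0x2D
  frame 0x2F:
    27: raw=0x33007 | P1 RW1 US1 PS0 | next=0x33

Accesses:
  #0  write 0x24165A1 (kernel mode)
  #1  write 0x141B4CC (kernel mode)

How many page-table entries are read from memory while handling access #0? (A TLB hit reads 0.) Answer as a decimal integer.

Walk each access:
#0 VA=0x24165A1 (w,kernel):
  L0 @0x28[18] → 0x2A007  P=1,RW=1,US=1,PS=0
  L1 @0x2A[22] → 0x2D007  P=1,RW=1,US=1,PS=0
  ✓ 0x2D5A1  — 2 lookups
#1 VA=0x141B4CC (w,kernel):
  L0 @0x28[10] → 0x2F007  P=1,RW=1,US=1,PS=0
  L1 @0x2F[27] → 0x33007  P=1,RW=1,US=1,PS=0
  ✓ 0x334CC  — 2 lookups

Entries read for #0: 2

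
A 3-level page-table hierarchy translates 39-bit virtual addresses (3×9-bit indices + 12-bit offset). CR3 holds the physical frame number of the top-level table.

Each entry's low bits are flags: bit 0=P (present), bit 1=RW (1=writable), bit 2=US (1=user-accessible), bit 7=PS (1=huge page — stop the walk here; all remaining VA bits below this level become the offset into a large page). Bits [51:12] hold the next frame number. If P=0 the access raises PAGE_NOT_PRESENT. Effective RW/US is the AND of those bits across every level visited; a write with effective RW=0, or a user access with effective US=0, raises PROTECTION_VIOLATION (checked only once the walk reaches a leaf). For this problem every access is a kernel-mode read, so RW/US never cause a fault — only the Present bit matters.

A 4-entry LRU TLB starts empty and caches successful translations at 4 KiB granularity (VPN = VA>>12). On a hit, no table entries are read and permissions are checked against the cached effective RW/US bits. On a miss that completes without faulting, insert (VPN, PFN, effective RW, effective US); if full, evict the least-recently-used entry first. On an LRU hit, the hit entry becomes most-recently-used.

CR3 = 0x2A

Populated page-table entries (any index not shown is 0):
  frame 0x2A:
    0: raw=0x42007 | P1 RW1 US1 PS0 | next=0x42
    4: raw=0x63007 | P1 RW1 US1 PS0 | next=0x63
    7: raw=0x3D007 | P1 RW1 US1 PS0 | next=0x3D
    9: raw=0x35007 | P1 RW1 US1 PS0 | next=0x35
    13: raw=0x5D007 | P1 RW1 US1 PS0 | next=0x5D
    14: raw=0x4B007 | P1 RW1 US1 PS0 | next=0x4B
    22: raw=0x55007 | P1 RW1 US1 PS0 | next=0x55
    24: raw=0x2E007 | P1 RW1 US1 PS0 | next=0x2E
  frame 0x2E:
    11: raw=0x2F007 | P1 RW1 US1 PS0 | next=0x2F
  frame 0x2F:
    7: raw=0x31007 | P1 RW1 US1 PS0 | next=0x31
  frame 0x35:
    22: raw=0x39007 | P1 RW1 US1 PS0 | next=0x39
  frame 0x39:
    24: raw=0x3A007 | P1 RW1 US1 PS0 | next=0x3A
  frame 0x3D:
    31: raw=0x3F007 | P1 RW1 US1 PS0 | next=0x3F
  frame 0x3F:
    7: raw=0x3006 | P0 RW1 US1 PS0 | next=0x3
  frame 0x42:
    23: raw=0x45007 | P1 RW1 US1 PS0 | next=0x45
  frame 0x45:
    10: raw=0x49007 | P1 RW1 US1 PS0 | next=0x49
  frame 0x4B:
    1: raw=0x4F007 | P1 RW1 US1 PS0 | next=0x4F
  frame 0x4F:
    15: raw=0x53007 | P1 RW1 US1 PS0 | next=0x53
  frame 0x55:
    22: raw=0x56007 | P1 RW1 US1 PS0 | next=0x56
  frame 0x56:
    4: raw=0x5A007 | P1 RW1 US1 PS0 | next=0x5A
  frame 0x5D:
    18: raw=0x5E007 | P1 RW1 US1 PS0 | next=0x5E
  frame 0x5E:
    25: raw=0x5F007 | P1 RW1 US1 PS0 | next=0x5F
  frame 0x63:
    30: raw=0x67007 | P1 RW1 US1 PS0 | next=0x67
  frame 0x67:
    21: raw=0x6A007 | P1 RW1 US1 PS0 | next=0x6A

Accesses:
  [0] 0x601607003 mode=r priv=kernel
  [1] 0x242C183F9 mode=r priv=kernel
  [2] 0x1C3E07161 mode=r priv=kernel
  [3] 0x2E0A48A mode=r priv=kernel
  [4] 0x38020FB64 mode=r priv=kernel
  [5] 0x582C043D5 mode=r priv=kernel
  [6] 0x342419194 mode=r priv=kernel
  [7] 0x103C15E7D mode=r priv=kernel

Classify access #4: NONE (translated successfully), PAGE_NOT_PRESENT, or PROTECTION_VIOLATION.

Per-access translation:
#0 VA=0x601607003 (r,kernel):
  L0: frame=0x2A idx=24 entry=0x2E007 [P=1 RW=1 US=1 PS=0]
  L1: frame=0x2E idx=11 entry=0x2F007 [P=1 RW=1 US=1 PS=0]
  L2: frame=0x2F idx=7 entry=0x31007 [P=1 RW=1 US=1 PS=0]
  ⇒ phys 0x31003  [3 reads]
#1 VA=0x242C183F9 (r,kernel):
  L0: frame=0x2A idx=9 entry=0x35007 [P=1 RW=1 US=1 PS=0]
  L1: frame=0x35 idx=22 entry=0x39007 [P=1 RW=1 US=1 PS=0]
  L2: frame=0x39 idx=24 entry=0x3A007 [P=1 RW=1 US=1 PS=0]
  ⇒ phys 0x3A3F9  [3 reads]
#2 VA=0x1C3E07161 (r,kernel):
  L0: frame=0x2A idx=7 entry=0x3D007 [P=1 RW=1 US=1 PS=0]
  L1: frame=0x3D idx=31 entry=0x3F007 [P=1 RW=1 US=1 PS=0]
  L2: frame=0x3F idx=7 entry=0x3006 [P=0 RW=1 US=1 PS=0]
  ✗ PAGE_NOT_PRESENT  [3 reads]
#3 VA=0x2E0A48A (r,kernel):
  L0: frame=0x2A idx=0 entry=0x42007 [P=1 RW=1 US=1 PS=0]
  L1: frame=0x42 idx=23 entry=0x45007 [P=1 RW=1 US=1 PS=0]
  L2: frame=0x45 idx=10 entry=0x49007 [P=1 RW=1 US=1 PS=0]
  ⇒ phys 0x4948A  [3 reads]
#4 VA=0x38020FB64 (r,kernel):
  L0: frame=0x2A idx=14 entry=0x4B007 [P=1 RW=1 US=1 PS=0]
  L1: frame=0x4B idx=1 entry=0x4F007 [P=1 RW=1 US=1 PS=0]
  L2: frame=0x4F idx=15 entry=0x53007 [P=1 RW=1 US=1 PS=0]
  ⇒ phys 0x53B64  [3 reads]
#5 VA=0x582C043D5 (r,kernel):
  L0: frame=0x2A idx=22 entry=0x55007 [P=1 RW=1 US=1 PS=0]
  L1: frame=0x55 idx=22 entry=0x56007 [P=1 RW=1 US=1 PS=0]
  L2: frame=0x56 idx=4 entry=0x5A007 [P=1 RW=1 US=1 PS=0]
  ⇒ phys 0x5A3D5  [3 reads]
#6 VA=0x342419194 (r,kernel):
  L0: frame=0x2A idx=13 entry=0x5D007 [P=1 RW=1 US=1 PS=0]
  L1: frame=0x5D idx=18 entry=0x5E007 [P=1 RW=1 US=1 PS=0]
  L2: frame=0x5E idx=25 entry=0x5F007 [P=1 RW=1 US=1 PS=0]
  ⇒ phys 0x5F194  [3 reads]
#7 VA=0x103C15E7D (r,kernel):
  L0: frame=0x2A idx=4 entry=0x63007 [P=1 RW=1 US=1 PS=0]
  L1: frame=0x63 idx=30 entry=0x67007 [P=1 RW=1 US=1 PS=0]
  L2: frame=0x67 idx=21 entry=0x6A007 [P=1 RW=1 US=1 PS=0]
  ⇒ phys 0x6AE7D  [3 reads]

Access #4 fault: NONE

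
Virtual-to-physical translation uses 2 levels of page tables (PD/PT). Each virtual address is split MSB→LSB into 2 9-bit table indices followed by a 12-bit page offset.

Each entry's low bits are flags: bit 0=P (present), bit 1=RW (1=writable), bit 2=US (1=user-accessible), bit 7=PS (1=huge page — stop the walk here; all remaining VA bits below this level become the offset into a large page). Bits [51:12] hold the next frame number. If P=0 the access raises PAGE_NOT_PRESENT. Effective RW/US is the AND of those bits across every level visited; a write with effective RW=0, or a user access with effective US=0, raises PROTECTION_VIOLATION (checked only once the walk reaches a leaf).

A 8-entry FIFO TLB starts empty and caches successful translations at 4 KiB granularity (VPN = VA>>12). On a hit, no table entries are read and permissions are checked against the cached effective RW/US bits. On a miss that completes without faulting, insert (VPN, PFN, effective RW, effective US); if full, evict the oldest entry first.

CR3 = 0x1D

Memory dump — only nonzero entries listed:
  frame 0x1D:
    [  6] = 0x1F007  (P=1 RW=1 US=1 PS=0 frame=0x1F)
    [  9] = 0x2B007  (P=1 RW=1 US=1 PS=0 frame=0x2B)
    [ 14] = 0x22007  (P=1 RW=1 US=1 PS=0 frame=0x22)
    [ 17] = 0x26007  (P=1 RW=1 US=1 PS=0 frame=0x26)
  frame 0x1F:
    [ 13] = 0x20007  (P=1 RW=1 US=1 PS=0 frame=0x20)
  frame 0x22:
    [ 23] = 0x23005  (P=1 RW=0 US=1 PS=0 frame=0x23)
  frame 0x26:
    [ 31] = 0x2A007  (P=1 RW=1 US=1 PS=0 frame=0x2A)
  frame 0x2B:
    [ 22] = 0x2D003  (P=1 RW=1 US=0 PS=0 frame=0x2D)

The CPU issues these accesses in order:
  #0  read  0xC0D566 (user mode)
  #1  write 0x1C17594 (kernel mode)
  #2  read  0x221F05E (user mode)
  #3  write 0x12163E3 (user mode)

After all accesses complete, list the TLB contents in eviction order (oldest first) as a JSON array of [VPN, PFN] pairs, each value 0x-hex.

Per-access translation:
#0 VA=0xC0D566 (r,user):
  L0 @0x1D[6] → 0x1F007  P=1,RW=1,US=1,PS=0
  L1 @0x1F[13] → 0x20007  P=1,RW=1,US=1,PS=0
  ✓ 0x20566  — 2 lookups
#1 VA=0x1C17594 (w,kernel):
  L0 @0x1D[14] → 0x22007  P=1,RW=1,US=1,PS=0
  L1 @0x22[23] → 0x23005  P=1,RW=0,US=1,PS=0
  → PROTECTION_VIOLATION  (2 entries read)
#2 VA=0x221F05E (r,user):
  L0 @0x1D[17] → 0x26007  P=1,RW=1,US=1,PS=0
  L1 @0x26[31] → 0x2A007  P=1,RW=1,US=1,PS=0
  ✓ 0x2A05E  — 2 lookups
#3 VA=0x12163E3 (w,user):
  L0 @0x1D[9] → 0x2B007  P=1,RW=1,US=1,PS=0
  L1 @0x2B[22] → 0x2D003  P=1,RW=1,US=0,PS=0
  → PROTECTION_VIOLATION  (2 entries read)

TLB: [["0xC0D", "0x20"], ["0x221F", "0x2A"]]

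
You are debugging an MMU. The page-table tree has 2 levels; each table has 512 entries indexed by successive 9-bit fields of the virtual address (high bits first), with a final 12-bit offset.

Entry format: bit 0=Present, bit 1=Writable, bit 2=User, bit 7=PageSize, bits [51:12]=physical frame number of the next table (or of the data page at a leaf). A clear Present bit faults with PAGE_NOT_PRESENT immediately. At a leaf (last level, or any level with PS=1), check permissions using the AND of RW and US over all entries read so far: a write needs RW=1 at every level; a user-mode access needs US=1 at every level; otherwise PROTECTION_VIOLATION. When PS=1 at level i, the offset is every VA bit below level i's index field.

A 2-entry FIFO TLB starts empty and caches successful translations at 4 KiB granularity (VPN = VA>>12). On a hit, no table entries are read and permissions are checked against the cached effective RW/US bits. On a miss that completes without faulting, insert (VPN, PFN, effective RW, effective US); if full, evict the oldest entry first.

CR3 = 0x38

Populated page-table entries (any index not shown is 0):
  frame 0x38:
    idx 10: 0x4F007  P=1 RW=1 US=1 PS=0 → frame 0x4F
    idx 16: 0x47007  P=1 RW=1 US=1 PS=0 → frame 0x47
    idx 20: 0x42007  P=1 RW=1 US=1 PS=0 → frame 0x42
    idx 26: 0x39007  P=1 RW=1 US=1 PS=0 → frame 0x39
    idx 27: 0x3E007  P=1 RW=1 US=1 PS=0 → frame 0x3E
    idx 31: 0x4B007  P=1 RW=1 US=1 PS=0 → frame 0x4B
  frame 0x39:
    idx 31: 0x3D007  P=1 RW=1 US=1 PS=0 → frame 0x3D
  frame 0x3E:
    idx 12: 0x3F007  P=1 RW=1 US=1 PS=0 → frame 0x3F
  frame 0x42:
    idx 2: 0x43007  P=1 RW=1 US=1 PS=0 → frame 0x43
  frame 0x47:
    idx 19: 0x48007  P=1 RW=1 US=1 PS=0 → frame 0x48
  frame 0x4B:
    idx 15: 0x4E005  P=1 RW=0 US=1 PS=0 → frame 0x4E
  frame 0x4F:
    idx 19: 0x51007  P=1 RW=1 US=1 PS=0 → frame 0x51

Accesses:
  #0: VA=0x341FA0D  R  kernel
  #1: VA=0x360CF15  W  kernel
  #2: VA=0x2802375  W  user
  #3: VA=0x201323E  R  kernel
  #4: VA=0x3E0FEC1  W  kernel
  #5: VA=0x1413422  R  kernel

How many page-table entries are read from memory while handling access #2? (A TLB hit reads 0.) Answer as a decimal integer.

Trace:
#0 VA=0x341FA0D (r,kernel):
  L0: frame=0x38 idx=26 entry=0x39007 [P=1 RW=1 US=1 PS=0]
  L1: frame=0x39 idx=31 entry=0x3D007 [P=1 RW=1 US=1 PS=0]
  ✓ 0x3DA0D  — 2 lookups
#1 VA=0x360CF15 (w,kernel):
  L0: frame=0x38 idx=27 entry=0x3E007 [P=1 RW=1 US=1 PS=0]
  L1: frame=0x3E idx=12 entry=0x3F007 [P=1 RW=1 US=1 PS=0]
  ✓ 0x3FF15  — 2 lookups
#2 VA=0x2802375 (w,user):
  L0: frame=0x38 idx=20 entry=0x42007 [P=1 RW=1 US=1 PS=0]
  L1: frame=0x42 idx=2 entry=0x43007 [P=1 RW=1 US=1 PS=0]
  ✓ 0x43375  — 2 lookups
#3 VA=0x201323E (r,kernel):
  L0: frame=0x38 idx=16 entry=0x47007 [P=1 RW=1 US=1 PS=0]
  L1: frame=0x47 idx=19 entry=0x48007 [P=1 RW=1 US=1 PS=0]
  ✓ 0x4823E  — 2 lookups
#4 VA=0x3E0FEC1 (w,kernel):
  L0: frame=0x38 idx=31 entry=0x4B007 [P=1 RW=1 US=1 PS=0]
  L1: frame=0x4B idx=15 entry=0x4E005 [P=1 RW=0 US=1 PS=0]
  ✗ PROTECTION_VIOLATION  [2 reads]
#5 VA=0x1413422 (r,kernel):
  L0: frame=0x38 idx=10 entry=0x4F007 [P=1 RW=1 US=1 PS=0]
  L1: frame=0x4F idx=19 entry=0x51007 [P=1 RW=1 US=1 PS=0]
  ✓ 0x51422  — 2 lookups

Entries read for #2: 2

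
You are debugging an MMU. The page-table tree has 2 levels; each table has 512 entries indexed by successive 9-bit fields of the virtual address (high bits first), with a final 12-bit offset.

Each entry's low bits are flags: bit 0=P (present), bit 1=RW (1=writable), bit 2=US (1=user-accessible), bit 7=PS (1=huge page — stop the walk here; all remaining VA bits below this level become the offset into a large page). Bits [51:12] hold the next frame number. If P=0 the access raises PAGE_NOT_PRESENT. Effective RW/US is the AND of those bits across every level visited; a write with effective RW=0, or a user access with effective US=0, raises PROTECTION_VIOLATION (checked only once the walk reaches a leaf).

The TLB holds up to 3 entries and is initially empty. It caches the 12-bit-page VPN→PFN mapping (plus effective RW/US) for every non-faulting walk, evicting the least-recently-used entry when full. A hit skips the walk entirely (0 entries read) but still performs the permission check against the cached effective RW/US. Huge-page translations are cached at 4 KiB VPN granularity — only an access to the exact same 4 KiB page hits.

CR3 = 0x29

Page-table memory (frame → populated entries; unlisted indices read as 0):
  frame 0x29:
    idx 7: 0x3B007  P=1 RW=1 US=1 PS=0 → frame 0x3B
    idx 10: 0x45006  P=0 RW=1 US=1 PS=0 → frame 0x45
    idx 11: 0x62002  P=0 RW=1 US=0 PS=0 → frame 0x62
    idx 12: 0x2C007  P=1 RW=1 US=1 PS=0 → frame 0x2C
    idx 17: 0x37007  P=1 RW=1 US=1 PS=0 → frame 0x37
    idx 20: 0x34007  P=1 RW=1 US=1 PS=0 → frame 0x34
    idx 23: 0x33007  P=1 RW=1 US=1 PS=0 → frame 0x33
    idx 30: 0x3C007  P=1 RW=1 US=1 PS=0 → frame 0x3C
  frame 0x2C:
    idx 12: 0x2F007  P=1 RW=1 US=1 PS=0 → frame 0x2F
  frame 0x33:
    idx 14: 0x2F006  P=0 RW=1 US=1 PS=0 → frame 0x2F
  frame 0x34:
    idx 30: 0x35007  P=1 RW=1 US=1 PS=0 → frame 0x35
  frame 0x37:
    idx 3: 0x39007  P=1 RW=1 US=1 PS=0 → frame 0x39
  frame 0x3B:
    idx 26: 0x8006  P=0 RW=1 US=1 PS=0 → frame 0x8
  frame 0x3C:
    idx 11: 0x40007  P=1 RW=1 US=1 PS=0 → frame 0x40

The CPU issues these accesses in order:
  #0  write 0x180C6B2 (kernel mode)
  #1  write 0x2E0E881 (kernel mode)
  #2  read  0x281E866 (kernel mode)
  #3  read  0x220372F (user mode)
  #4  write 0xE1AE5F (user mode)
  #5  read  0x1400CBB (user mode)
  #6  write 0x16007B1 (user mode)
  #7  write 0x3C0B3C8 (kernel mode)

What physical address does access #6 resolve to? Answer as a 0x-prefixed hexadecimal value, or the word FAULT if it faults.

Per-access translation:
#0 VA=0x180C6B2 (w,kernel):
  lvl0: tbl 0x29, slot 12 ⇒ 0x2C007 (P1/RW1/US1/PS0)
  lvl1: tbl 0x2C, slot 12 ⇒ 0x2F007 (P1/RW1/US1/PS0)
  → PA=0x2F6B2  (2 entries read)
#1 VA=0x2E0E881 (w,kernel):
  lvl0: tbl 0x29, slot 23 ⇒ 0x33007 (P1/RW1/US1/PS0)
  lvl1: tbl 0x33, slot 14 ⇒ 0x2F006 (P0/RW1/US1/PS0)
  ✗ PAGE_NOT_PRESENT  [2 reads]
#2 VA=0x281E866 (r,kernel):
  lvl0: tbl 0x29, slot 20 ⇒ 0x34007 (P1/RW1/US1/PS0)
  lvl1: tbl 0x34, slot 30 ⇒ 0x35007 (P1/RW1/US1/PS0)
  → PA=0x35866  (2 entries read)
#3 VA=0x220372F (r,user):
  lvl0: tbl 0x29, slot 17 ⇒ 0x37007 (P1/RW1/US1/PS0)
  lvl1: tbl 0x37, slot 3 ⇒ 0x39007 (P1/RW1/US1/PS0)
  → PA=0x3972F  (2 entries read)
#4 VA=0xE1AE5F (w,user):
  lvl0: tbl 0x29, slot 7 ⇒ 0x3B007 (P1/RW1/US1/PS0)
  lvl1: tbl 0x3B, slot 26 ⇒ 0x8006 (P0/RW1/US1/PS0)
  ✗ PAGE_NOT_PRESENT  [2 reads]
#5 VA=0x1400CBB (r,user):
  lvl0: tbl 0x29, slot 10 ⇒ 0x45006 (P0/RW1/US1/PS0)
  ✗ PAGE_NOT_PRESENT  [1 reads]
#6 VA=0x16007B1 (w,user):
  lvl0: tbl 0x29, slot 11 ⇒ 0x62002 (P0/RW1/US0/PS0)
  ✗ PAGE_NOT_PRESENT  [1 reads]
#7 VA=0x3C0B3C8 (w,kernel):
  lvl0: tbl 0x29, slot 30 ⇒ 0x3C007 (P1/RW1/US1/PS0)
  lvl1: tbl 0x3C, slot 11 ⇒ 0x40007 (P1/RW1/US1/PS0)
  → PA=0x403C8  (2 entries read)

Access #6 PA: FAULT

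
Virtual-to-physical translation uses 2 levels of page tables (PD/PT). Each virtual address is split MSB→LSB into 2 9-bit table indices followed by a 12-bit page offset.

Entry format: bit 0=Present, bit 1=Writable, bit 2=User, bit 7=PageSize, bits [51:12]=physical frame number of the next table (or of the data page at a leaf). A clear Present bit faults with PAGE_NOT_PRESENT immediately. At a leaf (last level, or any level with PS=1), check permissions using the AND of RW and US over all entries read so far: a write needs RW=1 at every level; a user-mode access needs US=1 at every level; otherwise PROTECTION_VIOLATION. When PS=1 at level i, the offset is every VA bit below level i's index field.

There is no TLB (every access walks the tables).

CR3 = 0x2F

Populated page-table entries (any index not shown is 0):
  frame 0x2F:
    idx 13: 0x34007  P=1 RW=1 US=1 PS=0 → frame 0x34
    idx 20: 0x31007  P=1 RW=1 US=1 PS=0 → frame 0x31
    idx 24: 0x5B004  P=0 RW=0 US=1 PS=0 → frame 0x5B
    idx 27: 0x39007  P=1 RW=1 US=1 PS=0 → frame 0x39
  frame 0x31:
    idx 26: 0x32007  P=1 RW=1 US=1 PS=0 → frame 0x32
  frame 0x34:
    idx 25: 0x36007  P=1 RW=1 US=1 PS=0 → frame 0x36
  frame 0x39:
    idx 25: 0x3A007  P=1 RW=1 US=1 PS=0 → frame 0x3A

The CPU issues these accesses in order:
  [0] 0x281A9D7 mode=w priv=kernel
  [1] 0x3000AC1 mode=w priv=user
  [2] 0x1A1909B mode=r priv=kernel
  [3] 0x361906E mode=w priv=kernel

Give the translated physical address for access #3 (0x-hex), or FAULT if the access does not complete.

Trace:
#0 VA=0x281A9D7 (w,kernel):
  L0: frame=0x2F idx=20 entry=0x31007 [P=1 RW=1 US=1 PS=0]
  L1: frame=0x31 idx=26 entry=0x32007 [P=1 RW=1 US=1 PS=0]
  ⇒ phys 0x329D7  [2 reads]
#1 VA=0x3000AC1 (w,user):
  L0: frame=0x2F idx=24 entry=0x5B004 [P=0 RW=0 US=1 PS=0]
  ⇒ fault: PAGE_NOT_PRESENT  — 1 lookups
#2 VA=0x1A1909B (r,kernel):
  L0: frame=0x2F idx=13 entry=0x34007 [P=1 RW=1 US=1 PS=0]
  L1: frame=0x34 idx=25 entry=0x36007 [P=1 RW=1 US=1 PS=0]
  ⇒ phys 0x3609B  [2 reads]
#3 VA=0x361906E (w,kernel):
  L0: frame=0x2F idx=27 entry=0x39007 [P=1 RW=1 US=1 PS=0]
  L1: frame=0x39 idx=25 entry=0x3A007 [P=1 RW=1 US=1 PS=0]
  ⇒ phys 0x3A06E  [2 reads]

Access #3 PA: 0x3A06E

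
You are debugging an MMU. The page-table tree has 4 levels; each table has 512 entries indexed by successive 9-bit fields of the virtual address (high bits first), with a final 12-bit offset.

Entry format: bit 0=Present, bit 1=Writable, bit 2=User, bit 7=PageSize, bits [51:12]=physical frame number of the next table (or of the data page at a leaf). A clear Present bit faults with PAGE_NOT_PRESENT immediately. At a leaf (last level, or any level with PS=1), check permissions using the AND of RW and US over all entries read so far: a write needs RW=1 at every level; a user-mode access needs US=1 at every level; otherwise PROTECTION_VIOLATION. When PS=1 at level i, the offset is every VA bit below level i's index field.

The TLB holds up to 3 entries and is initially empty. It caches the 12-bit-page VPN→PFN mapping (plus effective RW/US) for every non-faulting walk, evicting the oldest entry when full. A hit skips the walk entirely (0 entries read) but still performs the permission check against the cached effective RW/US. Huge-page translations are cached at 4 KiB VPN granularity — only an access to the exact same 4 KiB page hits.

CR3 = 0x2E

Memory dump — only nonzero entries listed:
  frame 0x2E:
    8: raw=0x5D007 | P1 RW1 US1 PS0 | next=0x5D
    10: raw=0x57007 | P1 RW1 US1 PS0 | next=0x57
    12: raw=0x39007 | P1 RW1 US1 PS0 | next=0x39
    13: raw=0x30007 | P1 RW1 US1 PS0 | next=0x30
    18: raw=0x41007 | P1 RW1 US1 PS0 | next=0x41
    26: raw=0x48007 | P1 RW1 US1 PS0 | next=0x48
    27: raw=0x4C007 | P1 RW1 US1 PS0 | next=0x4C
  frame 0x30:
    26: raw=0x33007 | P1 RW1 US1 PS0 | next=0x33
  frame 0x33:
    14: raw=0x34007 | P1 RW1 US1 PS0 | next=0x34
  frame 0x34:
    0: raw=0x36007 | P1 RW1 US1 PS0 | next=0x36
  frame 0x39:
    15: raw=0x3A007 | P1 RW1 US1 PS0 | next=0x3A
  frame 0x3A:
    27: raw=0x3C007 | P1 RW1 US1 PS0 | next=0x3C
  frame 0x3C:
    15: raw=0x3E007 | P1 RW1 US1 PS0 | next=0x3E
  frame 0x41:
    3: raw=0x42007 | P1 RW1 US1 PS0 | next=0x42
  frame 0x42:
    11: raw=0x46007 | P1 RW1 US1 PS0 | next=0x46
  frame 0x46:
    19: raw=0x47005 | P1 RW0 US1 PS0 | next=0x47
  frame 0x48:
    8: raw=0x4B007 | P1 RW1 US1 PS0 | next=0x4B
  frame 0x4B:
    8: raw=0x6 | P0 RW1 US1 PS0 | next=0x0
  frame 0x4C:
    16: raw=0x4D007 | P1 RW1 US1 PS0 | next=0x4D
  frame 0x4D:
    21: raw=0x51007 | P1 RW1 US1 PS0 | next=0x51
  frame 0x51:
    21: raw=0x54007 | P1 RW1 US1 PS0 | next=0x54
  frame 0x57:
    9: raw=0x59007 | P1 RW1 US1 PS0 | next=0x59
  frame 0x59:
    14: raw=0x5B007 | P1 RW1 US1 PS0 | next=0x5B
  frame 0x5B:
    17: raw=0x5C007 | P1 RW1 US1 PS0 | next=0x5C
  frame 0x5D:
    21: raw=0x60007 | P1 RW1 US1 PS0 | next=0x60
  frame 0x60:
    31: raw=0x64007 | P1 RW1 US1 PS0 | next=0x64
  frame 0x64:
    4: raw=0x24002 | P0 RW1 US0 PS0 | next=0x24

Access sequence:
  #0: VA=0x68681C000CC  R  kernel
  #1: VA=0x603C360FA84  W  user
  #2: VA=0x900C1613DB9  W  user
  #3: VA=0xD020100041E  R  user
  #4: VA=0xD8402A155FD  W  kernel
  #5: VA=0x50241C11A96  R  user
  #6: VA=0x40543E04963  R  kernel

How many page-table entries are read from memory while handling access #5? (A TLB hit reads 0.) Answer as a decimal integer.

Walk each access:
#0 VA=0x68681C000CC (r,kernel):
  [0] read 0x2E idx=13: raw=0x30007 flags P=1 W=1 U=1 S=0
  [1] read 0x30 idx=26: raw=0x33007 flags P=1 W=1 U=1 S=0
  [2] read 0x33 idx=14: raw=0x34007 flags P=1 W=1 U=1 S=0
  [3] read 0x34 idx=0: raw=0x36007 flags P=1 W=1 U=1 S=0
  → PA=0x360CC  (4 entries read)
#1 VA=0x603C360FA84 (w,user):
  [0] read 0x2E idx=12: raw=0x39007 flags P=1 W=1 U=1 S=0
  [1] read 0x39 idx=15: raw=0x3A007 flags P=1 W=1 U=1 S=0
  [2] read 0x3A idx=27: raw=0x3C007 flags P=1 W=1 U=1 S=0
  [3] read 0x3C idx=15: raw=0x3E007 flags P=1 W=1 U=1 S=0
  → PA=0x3EA84  (4 entries read)
#2 VA=0x900C1613DB9 (w,user):
  [0] read 0x2E idx=18: raw=0x41007 flags P=1 W=1 U=1 S=0
  [1] read 0x41 idx=3: raw=0x42007 flags P=1 W=1 U=1 S=0
  [2] read 0x42 idx=11: raw=0x46007 flags P=1 W=1 U=1 S=0
  [3] read 0x46 idx=19: raw=0x47005 flags P=1 W=0 U=1 S=0
  → PROTECTION_VIOLATION  (4 entries read)
#3 VA=0xD020100041E (r,user):
  [0] read 0x2E idx=26: raw=0x48007 flags P=1 W=1 U=1 S=0
  [1] read 0x48 idx=8: raw=0x4B007 flags P=1 W=1 U=1 S=0
  [2] read 0x4B idx=8: raw=0x6 flags P=0 W=1 U=1 S=0
  → PAGE_NOT_PRESENT  (3 entries read)
#4 VA=0xD8402A155FD (w,kernel):
  [0] read 0x2E idx=27: raw=0x4C007 flags P=1 W=1 U=1 S=0
  [1] read 0x4C idx=16: raw=0x4D007 flags P=1 W=1 U=1 S=0
  [2] read 0x4D idx=21: raw=0x51007 flags P=1 W=1 U=1 S=0
  [3] read 0x51 idx=21: raw=0x54007 flags P=1 W=1 U=1 S=0
  → PA=0x545FD  (4 entries read)
#5 VA=0x50241C11A96 (r,user):
  [0] read 0x2E idx=10: raw=0x57007 flags P=1 W=1 U=1 S=0
  [1] read 0x57 idx=9: raw=0x59007 flags P=1 W=1 U=1 S=0
  [2] read 0x59 idx=14: raw=0x5B007 flags P=1 W=1 U=1 S=0
  [3] read 0x5B idx=17: raw=0x5C007 flags P=1 W=1 U=1 S=0
  → PA=0x5CA96  (4 entries read)
#6 VA=0x40543E04963 (r,kernel):
  [0] read 0x2E idx=8: raw=0x5D007 flags P=1 W=1 U=1 S=0
  [1] read 0x5D idx=21: raw=0x60007 flags P=1 W=1 U=1 S=0
  [2] read 0x60 idx=31: raw=0x64007 flags P=1 W=1 U=1 S=0
  [3] read 0x64 idx=4: raw=0x24002 flags P=0 W=1 U=0 S=0
  → PAGE_NOT_PRESENT  (4 entries read)

Entries read for #5: 4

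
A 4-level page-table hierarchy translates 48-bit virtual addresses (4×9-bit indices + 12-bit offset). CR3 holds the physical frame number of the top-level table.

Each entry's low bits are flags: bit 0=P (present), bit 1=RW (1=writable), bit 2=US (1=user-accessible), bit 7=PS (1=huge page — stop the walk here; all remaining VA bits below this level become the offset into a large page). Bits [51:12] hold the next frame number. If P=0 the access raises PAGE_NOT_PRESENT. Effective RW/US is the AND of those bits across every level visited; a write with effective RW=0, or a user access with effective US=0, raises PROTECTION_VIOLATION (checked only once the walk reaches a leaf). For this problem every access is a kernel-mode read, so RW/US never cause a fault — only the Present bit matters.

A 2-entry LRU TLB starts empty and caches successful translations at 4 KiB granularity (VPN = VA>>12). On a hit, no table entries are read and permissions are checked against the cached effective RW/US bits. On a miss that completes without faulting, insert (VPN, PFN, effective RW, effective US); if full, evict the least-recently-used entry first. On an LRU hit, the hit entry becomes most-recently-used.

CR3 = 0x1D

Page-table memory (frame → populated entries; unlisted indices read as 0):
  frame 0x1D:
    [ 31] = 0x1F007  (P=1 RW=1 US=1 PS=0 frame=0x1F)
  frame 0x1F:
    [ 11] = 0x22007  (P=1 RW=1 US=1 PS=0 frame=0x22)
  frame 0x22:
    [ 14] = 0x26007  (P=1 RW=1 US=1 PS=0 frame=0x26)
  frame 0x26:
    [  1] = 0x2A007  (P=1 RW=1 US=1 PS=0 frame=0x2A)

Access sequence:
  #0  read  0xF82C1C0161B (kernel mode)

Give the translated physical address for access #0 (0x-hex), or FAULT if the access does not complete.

Trace:
#0 VA=0xF82C1C0161B (r,kernel):
  L0: frame=0x1D idx=31 entry=0x1F007 [P=1 RW=1 US=1 PS=0]
  L1: frame=0x1F idx=11 entry=0x22007 [P=1 RW=1 US=1 PS=0]
  L2: frame=0x22 idx=14 entry=0x26007 [P=1 RW=1 US=1 PS=0]
  L3: frame=0x26 idx=1 entry=0x2A007 [P=1 RW=1 US=1 PS=0]
  ⇒ phys 0x2A61B  [4 reads]

Access #0 PA: 0x2A61B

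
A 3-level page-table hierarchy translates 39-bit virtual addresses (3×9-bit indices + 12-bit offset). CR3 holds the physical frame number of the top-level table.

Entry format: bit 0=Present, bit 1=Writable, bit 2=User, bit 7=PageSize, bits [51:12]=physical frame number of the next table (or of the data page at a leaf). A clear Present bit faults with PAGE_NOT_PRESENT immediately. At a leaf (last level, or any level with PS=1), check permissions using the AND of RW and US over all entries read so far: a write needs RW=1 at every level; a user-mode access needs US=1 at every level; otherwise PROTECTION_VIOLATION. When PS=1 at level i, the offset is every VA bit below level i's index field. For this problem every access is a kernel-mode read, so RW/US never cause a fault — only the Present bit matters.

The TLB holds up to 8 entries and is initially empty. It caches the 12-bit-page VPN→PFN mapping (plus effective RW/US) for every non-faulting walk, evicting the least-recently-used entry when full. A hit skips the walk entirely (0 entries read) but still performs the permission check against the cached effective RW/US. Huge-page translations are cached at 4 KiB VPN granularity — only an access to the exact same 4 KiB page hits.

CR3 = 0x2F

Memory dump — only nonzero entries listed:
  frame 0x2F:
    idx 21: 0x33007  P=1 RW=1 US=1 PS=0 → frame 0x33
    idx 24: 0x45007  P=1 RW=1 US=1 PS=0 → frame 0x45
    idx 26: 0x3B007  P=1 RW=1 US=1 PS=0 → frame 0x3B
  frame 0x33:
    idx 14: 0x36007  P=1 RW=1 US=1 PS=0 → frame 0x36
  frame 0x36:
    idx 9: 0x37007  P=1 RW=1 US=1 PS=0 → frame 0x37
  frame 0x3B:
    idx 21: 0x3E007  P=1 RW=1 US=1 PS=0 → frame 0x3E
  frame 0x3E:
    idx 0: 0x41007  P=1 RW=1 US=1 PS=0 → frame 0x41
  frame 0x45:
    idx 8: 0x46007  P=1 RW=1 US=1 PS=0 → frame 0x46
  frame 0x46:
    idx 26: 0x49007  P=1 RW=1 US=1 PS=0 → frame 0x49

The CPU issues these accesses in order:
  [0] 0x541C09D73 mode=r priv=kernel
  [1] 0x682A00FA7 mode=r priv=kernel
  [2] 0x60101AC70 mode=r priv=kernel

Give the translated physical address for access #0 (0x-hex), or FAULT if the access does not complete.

Per-access translation:
#0 VA=0x541C09D73 (r,kernel):
  lvl0: tbl 0x2F, slot 21 ⇒ 0x33007 (P1/RW1/US1/PS0)
  lvl1: tbl 0x33, slot 14 ⇒ 0x36007 (P1/RW1/US1/PS0)
  lvl2: tbl 0x36, slot 9 ⇒ 0x37007 (P1/RW1/US1/PS0)
  ⇒ phys 0x37D73  [3 reads]
#1 VA=0x682A00FA7 (r,kernel):
  lvl0: tbl 0x2F, slot 26 ⇒ 0x3B007 (P1/RW1/US1/PS0)
  lvl1: tbl 0x3B, slot 21 ⇒ 0x3E007 (P1/RW1/US1/PS0)
  lvl2: tbl 0x3E, slot 0 ⇒ 0x41007 (P1/RW1/US1/PS0)
  ⇒ phys 0x41FA7  [3 reads]
#2 VA=0x60101AC70 (r,kernel):
  lvl0: tbl 0x2F, slot 24 ⇒ 0x45007 (P1/RW1/US1/PS0)
  lvl1: tbl 0x45, slot 8 ⇒ 0x46007 (P1/RW1/US1/PS0)
  lvl2: tbl 0x46, slot 26 ⇒ 0x49007 (P1/RW1/US1/PS0)
  ⇒ phys 0x49C70  [3 reads]

Access #0 PA: 0x37D73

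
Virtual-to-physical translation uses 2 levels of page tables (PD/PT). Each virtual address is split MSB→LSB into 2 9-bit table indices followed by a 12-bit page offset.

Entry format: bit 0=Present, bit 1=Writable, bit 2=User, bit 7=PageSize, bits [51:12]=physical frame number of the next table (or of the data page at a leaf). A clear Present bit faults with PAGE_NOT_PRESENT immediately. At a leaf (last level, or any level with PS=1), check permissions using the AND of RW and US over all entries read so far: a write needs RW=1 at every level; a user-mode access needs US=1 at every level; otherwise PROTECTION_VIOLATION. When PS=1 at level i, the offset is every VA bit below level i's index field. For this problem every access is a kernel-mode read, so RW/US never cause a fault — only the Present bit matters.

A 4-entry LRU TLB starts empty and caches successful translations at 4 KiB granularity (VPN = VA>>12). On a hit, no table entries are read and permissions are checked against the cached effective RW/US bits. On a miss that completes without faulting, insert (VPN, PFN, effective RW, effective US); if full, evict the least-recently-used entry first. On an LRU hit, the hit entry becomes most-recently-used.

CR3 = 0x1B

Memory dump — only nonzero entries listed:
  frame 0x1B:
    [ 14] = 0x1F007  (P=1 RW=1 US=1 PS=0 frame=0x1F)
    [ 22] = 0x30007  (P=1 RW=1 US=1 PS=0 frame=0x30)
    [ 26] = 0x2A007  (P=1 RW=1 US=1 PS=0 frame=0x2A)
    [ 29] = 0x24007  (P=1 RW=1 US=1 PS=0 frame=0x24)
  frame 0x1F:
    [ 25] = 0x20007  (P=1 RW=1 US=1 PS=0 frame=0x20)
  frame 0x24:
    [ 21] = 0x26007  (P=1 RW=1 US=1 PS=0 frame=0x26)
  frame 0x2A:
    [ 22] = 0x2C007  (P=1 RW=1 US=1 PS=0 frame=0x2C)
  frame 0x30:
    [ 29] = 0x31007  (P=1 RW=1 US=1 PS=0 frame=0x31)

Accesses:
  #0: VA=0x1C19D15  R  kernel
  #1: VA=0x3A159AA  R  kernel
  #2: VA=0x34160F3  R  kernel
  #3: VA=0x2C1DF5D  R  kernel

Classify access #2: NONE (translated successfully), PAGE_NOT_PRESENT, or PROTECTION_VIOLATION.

Trace:
#0 VA=0x1C19D15 (r,kernel):
  L0: frame=0x1B idx=14 entry=0x1F007 [P=1 RW=1 US=1 PS=0]
  L1: frame=0x1F idx=25 entry=0x20007 [P=1 RW=1 US=1 PS=0]
  ✓ 0x20D15  — 2 lookups
#1 VA=0x3A159AA (r,kernel):
  L0: frame=0x1B idx=29 entry=0x24007 [P=1 RW=1 US=1 PS=0]
  L1: frame=0x24 idx=21 entry=0x26007 [P=1 RW=1 US=1 PS=0]
  ✓ 0x269AA  — 2 lookups
#2 VA=0x34160F3 (r,kernel):
  L0: frame=0x1B idx=26 entry=0x2A007 [P=1 RW=1 US=1 PS=0]
  L1: frame=0x2A idx=22 entry=0x2C007 [P=1 RW=1 US=1 PS=0]
  ✓ 0x2C0F3  — 2 lookups
#3 VA=0x2C1DF5D (r,kernel):
  L0: frame=0x1B idx=22 entry=0x30007 [P=1 RW=1 US=1 PS=0]
  L1: frame=0x30 idx=29 entry=0x31007 [P=1 RW=1 US=1 PS=0]
  ✓ 0x31F5D  — 2 lookups

Access #2 fault: NONE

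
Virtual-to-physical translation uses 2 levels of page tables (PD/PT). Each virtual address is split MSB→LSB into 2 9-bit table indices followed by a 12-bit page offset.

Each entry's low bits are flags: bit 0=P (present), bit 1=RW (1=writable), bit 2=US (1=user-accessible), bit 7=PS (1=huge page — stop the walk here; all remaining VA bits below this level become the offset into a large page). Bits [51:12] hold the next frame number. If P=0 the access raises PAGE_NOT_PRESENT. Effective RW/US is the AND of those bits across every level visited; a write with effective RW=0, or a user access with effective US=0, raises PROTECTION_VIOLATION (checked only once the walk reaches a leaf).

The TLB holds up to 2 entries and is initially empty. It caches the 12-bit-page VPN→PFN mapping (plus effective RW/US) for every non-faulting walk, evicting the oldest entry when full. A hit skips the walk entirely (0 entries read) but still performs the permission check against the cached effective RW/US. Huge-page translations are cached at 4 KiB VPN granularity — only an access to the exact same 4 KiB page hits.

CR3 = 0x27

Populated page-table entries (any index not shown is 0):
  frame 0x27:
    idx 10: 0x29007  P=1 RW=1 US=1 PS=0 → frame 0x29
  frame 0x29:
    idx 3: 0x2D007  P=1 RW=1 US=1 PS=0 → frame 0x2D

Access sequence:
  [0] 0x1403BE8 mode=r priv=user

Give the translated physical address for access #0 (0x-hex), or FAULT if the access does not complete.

Walk each access:
#0 VA=0x1403BE8 (r,user):
  L0: frame=0x27 idx=10 entry=0x29007 [P=1 RW=1 US=1 PS=0]
  L1: frame=0x29 idx=3 entry=0x2D007 [P=1 RW=1 US=1 PS=0]
  ✓ 0x2DBE8  — 2 lookups

Access #0 PA: 0x2DBE8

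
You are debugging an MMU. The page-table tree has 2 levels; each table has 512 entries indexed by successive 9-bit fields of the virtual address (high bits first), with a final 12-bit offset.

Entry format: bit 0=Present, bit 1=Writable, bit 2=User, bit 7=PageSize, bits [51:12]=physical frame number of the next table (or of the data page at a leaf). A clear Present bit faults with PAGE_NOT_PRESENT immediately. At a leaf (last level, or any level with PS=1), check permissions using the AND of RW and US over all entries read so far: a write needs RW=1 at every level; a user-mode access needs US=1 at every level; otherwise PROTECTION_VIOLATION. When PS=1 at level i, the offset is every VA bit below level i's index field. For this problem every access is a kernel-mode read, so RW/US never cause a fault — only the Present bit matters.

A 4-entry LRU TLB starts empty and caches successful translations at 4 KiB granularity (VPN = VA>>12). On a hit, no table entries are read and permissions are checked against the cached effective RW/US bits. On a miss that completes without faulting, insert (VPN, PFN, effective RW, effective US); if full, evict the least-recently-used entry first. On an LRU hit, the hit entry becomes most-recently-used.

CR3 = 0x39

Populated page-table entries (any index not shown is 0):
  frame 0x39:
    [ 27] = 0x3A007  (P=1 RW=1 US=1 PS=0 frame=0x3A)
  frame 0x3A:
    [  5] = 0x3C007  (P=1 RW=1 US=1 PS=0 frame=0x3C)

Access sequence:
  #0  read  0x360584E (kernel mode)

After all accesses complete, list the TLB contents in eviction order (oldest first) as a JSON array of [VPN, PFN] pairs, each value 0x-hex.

Walk each access:
#0 VA=0x360584E (r,kernel):
  L0 @0x39[27] → 0x3A007  P=1,RW=1,US=1,PS=0
  L1 @0x3A[5] → 0x3C007  P=1,RW=1,US=1,PS=0
  ⇒ phys 0x3C84E  [2 reads]

TLB: [["0x3605", "0x3C"]]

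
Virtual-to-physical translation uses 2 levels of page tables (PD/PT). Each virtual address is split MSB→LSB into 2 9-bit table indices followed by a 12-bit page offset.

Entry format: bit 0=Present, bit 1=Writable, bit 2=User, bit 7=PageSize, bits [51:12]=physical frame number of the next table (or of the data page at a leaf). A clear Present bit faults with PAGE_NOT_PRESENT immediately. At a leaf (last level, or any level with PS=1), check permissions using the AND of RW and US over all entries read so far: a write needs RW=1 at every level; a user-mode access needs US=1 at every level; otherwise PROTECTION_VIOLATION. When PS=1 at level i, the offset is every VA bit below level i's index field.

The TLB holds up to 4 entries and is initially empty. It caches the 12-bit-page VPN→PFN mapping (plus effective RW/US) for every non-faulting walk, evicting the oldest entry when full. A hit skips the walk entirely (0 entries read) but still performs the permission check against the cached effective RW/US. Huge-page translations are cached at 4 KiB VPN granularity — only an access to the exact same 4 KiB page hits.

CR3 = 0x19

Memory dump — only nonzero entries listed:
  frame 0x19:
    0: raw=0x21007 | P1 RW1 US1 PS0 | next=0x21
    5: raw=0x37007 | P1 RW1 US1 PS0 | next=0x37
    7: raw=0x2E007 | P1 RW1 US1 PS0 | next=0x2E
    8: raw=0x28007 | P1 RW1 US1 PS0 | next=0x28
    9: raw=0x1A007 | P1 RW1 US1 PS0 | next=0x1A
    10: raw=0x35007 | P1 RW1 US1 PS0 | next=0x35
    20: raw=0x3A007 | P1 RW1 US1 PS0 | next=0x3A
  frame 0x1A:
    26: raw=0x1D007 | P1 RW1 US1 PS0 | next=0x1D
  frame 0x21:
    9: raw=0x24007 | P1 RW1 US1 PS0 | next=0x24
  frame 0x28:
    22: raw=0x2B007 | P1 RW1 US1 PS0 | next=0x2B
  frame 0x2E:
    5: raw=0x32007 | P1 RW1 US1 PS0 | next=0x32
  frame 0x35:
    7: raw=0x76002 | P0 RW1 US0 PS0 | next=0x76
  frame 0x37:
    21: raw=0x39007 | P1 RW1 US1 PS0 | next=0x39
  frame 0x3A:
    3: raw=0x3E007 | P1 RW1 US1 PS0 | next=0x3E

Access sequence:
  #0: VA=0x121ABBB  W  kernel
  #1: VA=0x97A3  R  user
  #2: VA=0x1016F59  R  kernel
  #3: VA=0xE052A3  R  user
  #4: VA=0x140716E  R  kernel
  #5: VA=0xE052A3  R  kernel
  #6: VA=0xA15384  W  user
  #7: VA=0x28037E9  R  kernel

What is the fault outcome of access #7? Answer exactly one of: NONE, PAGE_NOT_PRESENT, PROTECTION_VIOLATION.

Trace:
#0 VA=0x121ABBB (w,kernel):
  lvl0: tbl 0x19, slot 9 ⇒ 0x1A007 (P1/RW1/US1/PS0)
  lvl1: tbl 0x1A, slot 26 ⇒ 0x1D007 (P1/RW1/US1/PS0)
  → PA=0x1DBBB  (2 entries read)
#1 VA=0x97A3 (r,user):
  lvl0: tbl 0x19, slot 0 ⇒ 0x21007 (P1/RW1/US1/PS0)
  lvl1: tbl 0x21, slot 9 ⇒ 0x24007 (P1/RW1/US1/PS0)
  → PA=0x247A3  (2 entries read)
#2 VA=0x1016F59 (r,kernel):
  lvl0: tbl 0x19, slot 8 ⇒ 0x28007 (P1/RW1/US1/PS0)
  lvl1: tbl 0x28, slot 22 ⇒ 0x2B007 (P1/RW1/US1/PS0)
  → PA=0x2BF59  (2 entries read)
#3 VA=0xE052A3 (r,user):
  lvl0: tbl 0x19, slot 7 ⇒ 0x2E007 (P1/RW1/US1/PS0)
  lvl1: tbl 0x2E, slot 5 ⇒ 0x32007 (P1/RW1/US1/PS0)
  → PA=0x322A3  (2 entries read)
#4 VA=0x140716E (r,kernel):
  lvl0: tbl 0x19, slot 10 ⇒ 0x35007 (P1/RW1/US1/PS0)
  lvl1: tbl 0x35, slot 7 ⇒ 0x76002 (P0/RW1/US0/PS0)
  → PAGE_NOT_PRESENT  (2 entries read)
#5 VA=0xE052A3 (r,kernel):
  TLB hit vpn=0xE05 → PA=0x322A3
#6 VA=0xA15384 (w,user):
  lvl0: tbl 0x19, slot 5 ⇒ 0x37007 (P1/RW1/US1/PS0)
  lvl1: tbl 0x37, slot 21 ⇒ 0x39007 (P1/RW1/US1/PS0)
  → PA=0x39384  (2 entries read)
#7 VA=0x28037E9 (r,kernel):
  lvl0: tbl 0x19, slot 20 ⇒ 0x3A007 (P1/RW1/US1/PS0)
  lvl1: tbl 0x3A, slot 3 ⇒ 0x3E007 (P1/RW1/US1/PS0)
  → PA=0x3E7E9  (2 entries read)

Access #7 fault: NONE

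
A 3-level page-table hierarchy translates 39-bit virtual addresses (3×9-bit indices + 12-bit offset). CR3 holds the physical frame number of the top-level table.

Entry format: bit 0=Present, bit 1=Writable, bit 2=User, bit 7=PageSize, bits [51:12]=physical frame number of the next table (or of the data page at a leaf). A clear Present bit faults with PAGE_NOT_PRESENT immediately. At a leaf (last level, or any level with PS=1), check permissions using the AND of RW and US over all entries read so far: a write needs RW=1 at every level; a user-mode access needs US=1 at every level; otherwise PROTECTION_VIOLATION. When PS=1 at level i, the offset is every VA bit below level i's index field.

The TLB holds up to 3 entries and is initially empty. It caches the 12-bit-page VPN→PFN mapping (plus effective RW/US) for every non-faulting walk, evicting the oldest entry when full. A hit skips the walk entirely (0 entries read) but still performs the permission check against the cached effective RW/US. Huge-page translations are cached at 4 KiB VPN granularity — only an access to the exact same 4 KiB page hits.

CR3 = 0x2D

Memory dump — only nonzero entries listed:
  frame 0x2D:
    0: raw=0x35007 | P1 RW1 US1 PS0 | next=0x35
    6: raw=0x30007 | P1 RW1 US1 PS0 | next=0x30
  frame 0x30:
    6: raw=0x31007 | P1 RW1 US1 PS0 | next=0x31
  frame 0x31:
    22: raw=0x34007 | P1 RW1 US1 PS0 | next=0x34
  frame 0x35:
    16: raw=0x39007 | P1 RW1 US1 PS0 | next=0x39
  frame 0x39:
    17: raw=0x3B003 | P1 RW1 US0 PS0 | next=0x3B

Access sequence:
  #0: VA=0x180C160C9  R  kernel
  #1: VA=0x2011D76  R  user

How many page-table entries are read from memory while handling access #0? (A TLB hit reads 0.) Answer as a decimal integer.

Trace:
#0 VA=0x180C160C9 (r,kernel):
  L0 @0x2D[6] → 0x30007  P=1,RW=1,US=1,PS=0
  L1 @0x30[6] → 0x31007  P=1,RW=1,US=1,PS=0
  L2 @0x31[22] → 0x34007  P=1,RW=1,US=1,PS=0
  ✓ 0x340C9  — 3 lookups
#1 VA=0x2011D76 (r,user):
  L0 @0x2D[0] → 0x35007  P=1,RW=1,US=1,PS=0
  L1 @0x35[16] → 0x39007  P=1,RW=1,US=1,PS=0
  L2 @0x39[17] → 0x3B003  P=1,RW=1,US=0,PS=0
  ✗ PROTECTION_VIOLATION  [3 reads]

Entries read for #0: 3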